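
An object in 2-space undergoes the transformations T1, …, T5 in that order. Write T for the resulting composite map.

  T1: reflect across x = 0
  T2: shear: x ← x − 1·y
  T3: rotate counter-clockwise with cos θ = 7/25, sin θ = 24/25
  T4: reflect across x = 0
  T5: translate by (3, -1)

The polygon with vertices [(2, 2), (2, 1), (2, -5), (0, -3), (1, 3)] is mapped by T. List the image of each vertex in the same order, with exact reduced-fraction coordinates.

image vertices: (151/25, -107/25), (24/5, -18/5), (-66/25, 12/25), (-18/25, 26/25), (7, -4)

T1 reflect across x = 0: (2, 2) → (-2, 2); (2, 1) → (-2, 1); (2, -5) → (-2, -5); (0, -3) → (0, -3); (1, 3) → (-1, 3)
T2 shear: x ← x − 1·y: (-2, 2) → (-4, 2); (-2, 1) → (-3, 1); (-2, -5) → (3, -5); (0, -3) → (3, -3); (-1, 3) → (-4, 3)
T3 rotate counter-clockwise with cos θ = 7/25, sin θ = 24/25: (-4, 2) → (-76/25, -82/25); (-3, 1) → (-9/5, -13/5); (3, -5) → (141/25, 37/25); (3, -3) → (93/25, 51/25); (-4, 3) → (-4, -3)
T4 reflect across x = 0: (-76/25, -82/25) → (76/25, -82/25); (-9/5, -13/5) → (9/5, -13/5); (141/25, 37/25) → (-141/25, 37/25); (93/25, 51/25) → (-93/25, 51/25); (-4, -3) → (4, -3)
T5 translate by (3, -1): (76/25, -82/25) → (151/25, -107/25); (9/5, -13/5) → (24/5, -18/5); (-141/25, 37/25) → (-66/25, 12/25); (-93/25, 51/25) → (-18/25, 26/25); (4, -3) → (7, -4)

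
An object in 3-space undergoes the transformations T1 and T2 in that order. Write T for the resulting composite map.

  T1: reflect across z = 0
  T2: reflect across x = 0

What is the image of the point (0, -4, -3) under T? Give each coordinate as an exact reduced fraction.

T(p) = (0, -4, 3)

T1 reflect across z = 0: (0, -4, -3) → (0, -4, 3)
T2 reflect across x = 0: (0, -4, 3) → (0, -4, 3)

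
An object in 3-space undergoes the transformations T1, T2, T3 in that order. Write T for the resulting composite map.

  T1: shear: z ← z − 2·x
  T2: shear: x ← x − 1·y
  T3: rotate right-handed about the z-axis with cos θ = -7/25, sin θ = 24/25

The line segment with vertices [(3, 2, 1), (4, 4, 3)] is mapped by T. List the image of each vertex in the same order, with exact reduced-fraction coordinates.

image vertices: (-11/5, 2/5, -5), (-96/25, -28/25, -5)

T1 shear: z ← z − 2·x: (3, 2, 1) → (3, 2, -5); (4, 4, 3) → (4, 4, -5)
T2 shear: x ← x − 1·y: (3, 2, -5) → (1, 2, -5); (4, 4, -5) → (0, 4, -5)
T3 rotate right-handed about the z-axis with cos θ = -7/25, sin θ = 24/25: (1, 2, -5) → (-11/5, 2/5, -5); (0, 4, -5) → (-96/25, -28/25, -5)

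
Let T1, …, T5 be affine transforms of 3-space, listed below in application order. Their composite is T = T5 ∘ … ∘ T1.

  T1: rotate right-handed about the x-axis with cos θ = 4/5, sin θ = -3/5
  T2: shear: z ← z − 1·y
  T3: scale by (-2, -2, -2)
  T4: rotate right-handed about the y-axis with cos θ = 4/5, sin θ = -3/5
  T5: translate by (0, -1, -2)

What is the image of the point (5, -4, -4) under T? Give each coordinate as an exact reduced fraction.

T1 rotate right-handed about the x-axis with cos θ = 4/5, sin θ = -3/5: (5, -4, -4) → (5, -28/5, -4/5)
T2 shear: z ← z − 1·y: (5, -28/5, -4/5) → (5, -28/5, 24/5)
T3 scale by (-2, -2, -2): (5, -28/5, 24/5) → (-10, 56/5, -48/5)
T4 rotate right-handed about the y-axis with cos θ = 4/5, sin θ = -3/5: (-10, 56/5, -48/5) → (-56/25, 56/5, -342/25)
T5 translate by (0, -1, -2): (-56/25, 56/5, -342/25) → (-56/25, 51/5, -392/25)

T(p) = (-56/25, 51/5, -392/25)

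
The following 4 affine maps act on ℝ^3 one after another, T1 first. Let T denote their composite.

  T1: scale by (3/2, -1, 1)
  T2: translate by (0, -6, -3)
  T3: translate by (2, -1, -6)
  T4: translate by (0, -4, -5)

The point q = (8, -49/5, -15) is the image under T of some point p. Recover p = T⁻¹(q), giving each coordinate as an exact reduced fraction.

T1 = [3/2 0 0 0; 0 -1 0 0; 0 0 1 0; 0 0 0 1]
T2·T1 = [3/2 0 0 0; 0 -1 0 -6; 0 0 1 -3; 0 0 0 1]
T3·…·T1 = [3/2 0 0 2; 0 -1 0 -7; 0 0 1 -9; 0 0 0 1]
T4·…·T1 = [3/2 0 0 2; 0 -1 0 -11; 0 0 1 -14; 0 0 0 1]
det M = -3/2; M⁻¹ = [2/3 0 0 -4/3; 0 -1 0 -11; 0 0 1 14; 0 0 0 1]
M⁻¹ · (8, -49/5, -15)ᵀ = (4, -6/5, -1)ᵀ

p = (4, -6/5, -1)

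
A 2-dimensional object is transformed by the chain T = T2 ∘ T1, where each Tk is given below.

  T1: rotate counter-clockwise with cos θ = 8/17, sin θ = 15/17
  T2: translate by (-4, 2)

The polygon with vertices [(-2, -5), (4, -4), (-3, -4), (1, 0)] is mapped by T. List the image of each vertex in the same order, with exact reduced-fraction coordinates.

image vertices: (-9/17, -36/17), (24/17, 62/17), (-32/17, -43/17), (-60/17, 49/17)

T1 rotate counter-clockwise with cos θ = 8/17, sin θ = 15/17: (-2, -5) → (59/17, -70/17); (4, -4) → (92/17, 28/17); (-3, -4) → (36/17, -77/17); (1, 0) → (8/17, 15/17)
T2 translate by (-4, 2): (59/17, -70/17) → (-9/17, -36/17); (92/17, 28/17) → (24/17, 62/17); (36/17, -77/17) → (-32/17, -43/17); (8/17, 15/17) → (-60/17, 49/17)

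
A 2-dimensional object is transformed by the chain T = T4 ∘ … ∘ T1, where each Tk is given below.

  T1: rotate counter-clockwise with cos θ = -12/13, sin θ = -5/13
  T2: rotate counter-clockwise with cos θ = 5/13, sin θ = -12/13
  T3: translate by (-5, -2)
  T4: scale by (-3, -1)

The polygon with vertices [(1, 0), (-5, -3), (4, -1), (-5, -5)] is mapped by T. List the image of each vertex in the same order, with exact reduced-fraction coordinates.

image vertices: (2895/169, 219/169), (-336/169, 573/169), (3618/169, -258/169), (-1050/169, 333/169)

T1 rotate counter-clockwise with cos θ = -12/13, sin θ = -5/13: (1, 0) → (-12/13, -5/13); (-5, -3) → (45/13, 61/13); (4, -1) → (-53/13, -8/13); (-5, -5) → (35/13, 85/13)
T2 rotate counter-clockwise with cos θ = 5/13, sin θ = -12/13: (-12/13, -5/13) → (-120/169, 119/169); (45/13, 61/13) → (957/169, -235/169); (-53/13, -8/13) → (-361/169, 596/169); (35/13, 85/13) → (1195/169, 5/169)
T3 translate by (-5, -2): (-120/169, 119/169) → (-965/169, -219/169); (957/169, -235/169) → (112/169, -573/169); (-361/169, 596/169) → (-1206/169, 258/169); (1195/169, 5/169) → (350/169, -333/169)
T4 scale by (-3, -1): (-965/169, -219/169) → (2895/169, 219/169); (112/169, -573/169) → (-336/169, 573/169); (-1206/169, 258/169) → (3618/169, -258/169); (350/169, -333/169) → (-1050/169, 333/169)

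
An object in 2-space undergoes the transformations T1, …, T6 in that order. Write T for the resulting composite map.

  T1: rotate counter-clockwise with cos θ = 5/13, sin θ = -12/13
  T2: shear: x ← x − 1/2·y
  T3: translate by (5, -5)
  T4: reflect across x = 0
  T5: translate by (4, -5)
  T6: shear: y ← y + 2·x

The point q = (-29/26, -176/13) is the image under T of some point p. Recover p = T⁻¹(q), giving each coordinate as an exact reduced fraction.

T1 = [5/13 12/13 0; -12/13 5/13 0; 0 0 1]
T2·T1 = [11/13 19/26 0; -12/13 5/13 0; 0 0 1]
T3·…·T1 = [11/13 19/26 5; -12/13 5/13 -5; 0 0 1]
T4·…·T1 = [-11/13 -19/26 -5; -12/13 5/13 -5; 0 0 1]
T5·…·T1 = [-11/13 -19/26 -1; -12/13 5/13 -10; 0 0 1]
T6·…·T1 = [-11/13 -19/26 -1; -34/13 -14/13 -12; 0 0 1]
det M = -1; M⁻¹ = [14/13 -19/26 -100/13; -34/13 11/13 98/13; 0 0 1]
M⁻¹ · (-29/26, -176/13)ᵀ = (1, -1)ᵀ

p = (1, -1)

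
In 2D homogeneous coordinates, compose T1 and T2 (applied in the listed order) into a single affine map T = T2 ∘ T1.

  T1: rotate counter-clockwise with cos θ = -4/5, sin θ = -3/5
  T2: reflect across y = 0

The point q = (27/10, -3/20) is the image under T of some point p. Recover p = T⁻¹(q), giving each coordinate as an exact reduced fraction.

p = (-9/4, 3/2)

T1 = [-4/5 3/5 0; -3/5 -4/5 0; 0 0 1]
T2·T1 = [-4/5 3/5 0; 3/5 4/5 0; 0 0 1]
det M = -1; M⁻¹ = [-4/5 3/5 0; 3/5 4/5 0; 0 0 1]
M⁻¹ · (27/10, -3/20)ᵀ = (-9/4, 3/2)ᵀ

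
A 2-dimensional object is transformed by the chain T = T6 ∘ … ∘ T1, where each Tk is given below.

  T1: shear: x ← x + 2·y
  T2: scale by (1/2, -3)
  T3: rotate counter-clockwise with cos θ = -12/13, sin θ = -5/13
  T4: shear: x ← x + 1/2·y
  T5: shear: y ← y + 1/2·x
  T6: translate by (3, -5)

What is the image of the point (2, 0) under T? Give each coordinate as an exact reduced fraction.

T1 shear: x ← x + 2·y: (2, 0) → (2, 0)
T2 scale by (1/2, -3): (2, 0) → (1, 0)
T3 rotate counter-clockwise with cos θ = -12/13, sin θ = -5/13: (1, 0) → (-12/13, -5/13)
T4 shear: x ← x + 1/2·y: (-12/13, -5/13) → (-29/26, -5/13)
T5 shear: y ← y + 1/2·x: (-29/26, -5/13) → (-29/26, -49/52)
T6 translate by (3, -5): (-29/26, -49/52) → (49/26, -309/52)

T(p) = (49/26, -309/52)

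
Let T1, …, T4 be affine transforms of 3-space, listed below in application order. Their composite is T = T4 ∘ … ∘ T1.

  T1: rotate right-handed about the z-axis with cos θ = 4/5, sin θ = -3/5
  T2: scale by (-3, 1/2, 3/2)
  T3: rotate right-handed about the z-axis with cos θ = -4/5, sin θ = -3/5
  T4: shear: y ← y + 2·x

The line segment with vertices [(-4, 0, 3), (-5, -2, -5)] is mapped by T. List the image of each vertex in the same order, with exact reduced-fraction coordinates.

image vertices: (-174/25, -516/25, 9/2), (-603/50, -851/25, -15/2)

T1 rotate right-handed about the z-axis with cos θ = 4/5, sin θ = -3/5: (-4, 0, 3) → (-16/5, 12/5, 3); (-5, -2, -5) → (-26/5, 7/5, -5)
T2 scale by (-3, 1/2, 3/2): (-16/5, 12/5, 3) → (48/5, 6/5, 9/2); (-26/5, 7/5, -5) → (78/5, 7/10, -15/2)
T3 rotate right-handed about the z-axis with cos θ = -4/5, sin θ = -3/5: (48/5, 6/5, 9/2) → (-174/25, -168/25, 9/2); (78/5, 7/10, -15/2) → (-603/50, -248/25, -15/2)
T4 shear: y ← y + 2·x: (-174/25, -168/25, 9/2) → (-174/25, -516/25, 9/2); (-603/50, -248/25, -15/2) → (-603/50, -851/25, -15/2)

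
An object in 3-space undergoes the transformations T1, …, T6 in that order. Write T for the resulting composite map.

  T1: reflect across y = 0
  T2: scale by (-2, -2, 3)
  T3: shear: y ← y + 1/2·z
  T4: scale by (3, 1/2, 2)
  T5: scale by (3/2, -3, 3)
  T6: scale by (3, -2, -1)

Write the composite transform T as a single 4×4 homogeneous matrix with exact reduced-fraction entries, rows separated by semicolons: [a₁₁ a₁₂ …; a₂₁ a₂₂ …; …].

T = [-27 0 0 0; 0 6 9/2 0; 0 0 -18 0; 0 0 0 1]

T1 = [1 0 0 0; 0 -1 0 0; 0 0 1 0; 0 0 0 1]
T2·T1 = [-2 0 0 0; 0 2 0 0; 0 0 3 0; 0 0 0 1]
T3·…·T1 = [-2 0 0 0; 0 2 3/2 0; 0 0 3 0; 0 0 0 1]
T4·…·T1 = [-6 0 0 0; 0 1 3/4 0; 0 0 6 0; 0 0 0 1]
T5·…·T1 = [-9 0 0 0; 0 -3 -9/4 0; 0 0 18 0; 0 0 0 1]
T6·…·T1 = [-27 0 0 0; 0 6 9/2 0; 0 0 -18 0; 0 0 0 1]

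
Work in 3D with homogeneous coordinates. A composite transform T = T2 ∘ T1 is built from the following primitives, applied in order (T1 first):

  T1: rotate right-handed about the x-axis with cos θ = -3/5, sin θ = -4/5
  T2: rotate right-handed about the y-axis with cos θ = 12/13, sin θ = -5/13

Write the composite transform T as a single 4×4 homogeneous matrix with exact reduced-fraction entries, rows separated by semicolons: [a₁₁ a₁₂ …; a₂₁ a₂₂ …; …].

T1 = [1 0 0 0; 0 -3/5 4/5 0; 0 -4/5 -3/5 0; 0 0 0 1]
T2·T1 = [12/13 4/13 3/13 0; 0 -3/5 4/5 0; 5/13 -48/65 -36/65 0; 0 0 0 1]

T = [12/13 4/13 3/13 0; 0 -3/5 4/5 0; 5/13 -48/65 -36/65 0; 0 0 0 1]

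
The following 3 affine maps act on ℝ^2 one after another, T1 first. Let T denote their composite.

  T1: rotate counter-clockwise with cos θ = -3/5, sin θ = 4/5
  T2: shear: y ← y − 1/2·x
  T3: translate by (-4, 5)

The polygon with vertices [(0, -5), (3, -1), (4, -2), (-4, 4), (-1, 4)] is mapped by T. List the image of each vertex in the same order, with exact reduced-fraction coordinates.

T1 rotate counter-clockwise with cos θ = -3/5, sin θ = 4/5: (0, -5) → (4, 3); (3, -1) → (-1, 3); (4, -2) → (-4/5, 22/5); (-4, 4) → (-4/5, -28/5); (-1, 4) → (-13/5, -16/5)
T2 shear: y ← y − 1/2·x: (4, 3) → (4, 1); (-1, 3) → (-1, 7/2); (-4/5, 22/5) → (-4/5, 24/5); (-4/5, -28/5) → (-4/5, -26/5); (-13/5, -16/5) → (-13/5, -19/10)
T3 translate by (-4, 5): (4, 1) → (0, 6); (-1, 7/2) → (-5, 17/2); (-4/5, 24/5) → (-24/5, 49/5); (-4/5, -26/5) → (-24/5, -1/5); (-13/5, -19/10) → (-33/5, 31/10)

image vertices: (0, 6), (-5, 17/2), (-24/5, 49/5), (-24/5, -1/5), (-33/5, 31/10)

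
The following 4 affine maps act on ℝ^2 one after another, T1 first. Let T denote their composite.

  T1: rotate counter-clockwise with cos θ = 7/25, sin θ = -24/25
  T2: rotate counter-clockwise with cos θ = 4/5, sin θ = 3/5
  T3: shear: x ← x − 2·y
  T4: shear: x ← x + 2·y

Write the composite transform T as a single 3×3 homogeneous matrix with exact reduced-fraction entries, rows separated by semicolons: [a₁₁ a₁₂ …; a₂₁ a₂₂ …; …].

T = [4/5 3/5 0; -3/5 4/5 0; 0 0 1]

T1 = [7/25 24/25 0; -24/25 7/25 0; 0 0 1]
T2·T1 = [4/5 3/5 0; -3/5 4/5 0; 0 0 1]
T3·…·T1 = [2 -1 0; -3/5 4/5 0; 0 0 1]
T4·…·T1 = [4/5 3/5 0; -3/5 4/5 0; 0 0 1]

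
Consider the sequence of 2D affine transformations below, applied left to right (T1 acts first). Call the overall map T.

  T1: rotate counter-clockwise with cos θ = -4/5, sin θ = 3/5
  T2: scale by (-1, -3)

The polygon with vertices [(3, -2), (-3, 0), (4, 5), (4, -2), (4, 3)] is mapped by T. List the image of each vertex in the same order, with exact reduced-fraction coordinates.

image vertices: (6/5, -51/5), (-12/5, 27/5), (31/5, 24/5), (2, -12), (5, 0)

T1 rotate counter-clockwise with cos θ = -4/5, sin θ = 3/5: (3, -2) → (-6/5, 17/5); (-3, 0) → (12/5, -9/5); (4, 5) → (-31/5, -8/5); (4, -2) → (-2, 4); (4, 3) → (-5, 0)
T2 scale by (-1, -3): (-6/5, 17/5) → (6/5, -51/5); (12/5, -9/5) → (-12/5, 27/5); (-31/5, -8/5) → (31/5, 24/5); (-2, 4) → (2, -12); (-5, 0) → (5, 0)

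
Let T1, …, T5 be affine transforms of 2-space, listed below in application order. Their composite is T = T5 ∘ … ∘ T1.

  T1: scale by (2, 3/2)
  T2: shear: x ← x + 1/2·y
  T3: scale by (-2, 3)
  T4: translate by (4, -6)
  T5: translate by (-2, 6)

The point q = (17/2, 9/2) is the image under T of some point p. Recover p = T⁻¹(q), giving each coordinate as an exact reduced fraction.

p = (-2, 1)

T1 = [2 0 0; 0 3/2 0; 0 0 1]
T2·T1 = [2 3/4 0; 0 3/2 0; 0 0 1]
T3·…·T1 = [-4 -3/2 0; 0 9/2 0; 0 0 1]
T4·…·T1 = [-4 -3/2 4; 0 9/2 -6; 0 0 1]
T5·…·T1 = [-4 -3/2 2; 0 9/2 0; 0 0 1]
det M = -18; M⁻¹ = [-1/4 -1/12 1/2; 0 2/9 0; 0 0 1]
M⁻¹ · (17/2, 9/2)ᵀ = (-2, 1)ᵀ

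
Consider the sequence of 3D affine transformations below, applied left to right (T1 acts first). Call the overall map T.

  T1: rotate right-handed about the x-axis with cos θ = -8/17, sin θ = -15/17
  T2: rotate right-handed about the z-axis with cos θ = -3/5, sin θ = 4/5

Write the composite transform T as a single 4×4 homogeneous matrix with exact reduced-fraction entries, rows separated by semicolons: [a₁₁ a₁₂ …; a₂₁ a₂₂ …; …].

T1 = [1 0 0 0; 0 -8/17 15/17 0; 0 -15/17 -8/17 0; 0 0 0 1]
T2·T1 = [-3/5 32/85 -12/17 0; 4/5 24/85 -9/17 0; 0 -15/17 -8/17 0; 0 0 0 1]

T = [-3/5 32/85 -12/17 0; 4/5 24/85 -9/17 0; 0 -15/17 -8/17 0; 0 0 0 1]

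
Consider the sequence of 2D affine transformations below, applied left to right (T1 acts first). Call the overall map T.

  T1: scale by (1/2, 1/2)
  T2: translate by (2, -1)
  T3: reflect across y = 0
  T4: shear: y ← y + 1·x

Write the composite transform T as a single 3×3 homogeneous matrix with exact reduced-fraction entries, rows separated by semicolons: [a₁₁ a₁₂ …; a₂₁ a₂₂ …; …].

T1 = [1/2 0 0; 0 1/2 0; 0 0 1]
T2·T1 = [1/2 0 2; 0 1/2 -1; 0 0 1]
T3·…·T1 = [1/2 0 2; 0 -1/2 1; 0 0 1]
T4·…·T1 = [1/2 0 2; 1/2 -1/2 3; 0 0 1]

T = [1/2 0 2; 1/2 -1/2 3; 0 0 1]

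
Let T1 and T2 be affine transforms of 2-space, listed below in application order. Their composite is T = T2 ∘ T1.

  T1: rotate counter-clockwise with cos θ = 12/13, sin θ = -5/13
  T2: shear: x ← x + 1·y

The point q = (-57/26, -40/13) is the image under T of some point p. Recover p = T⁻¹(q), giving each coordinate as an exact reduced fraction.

T1 = [12/13 5/13 0; -5/13 12/13 0; 0 0 1]
T2·T1 = [7/13 17/13 0; -5/13 12/13 0; 0 0 1]
det M = 1; M⁻¹ = [12/13 -17/13 0; 5/13 7/13 0; 0 0 1]
M⁻¹ · (-57/26, -40/13)ᵀ = (2, -5/2)ᵀ

p = (2, -5/2)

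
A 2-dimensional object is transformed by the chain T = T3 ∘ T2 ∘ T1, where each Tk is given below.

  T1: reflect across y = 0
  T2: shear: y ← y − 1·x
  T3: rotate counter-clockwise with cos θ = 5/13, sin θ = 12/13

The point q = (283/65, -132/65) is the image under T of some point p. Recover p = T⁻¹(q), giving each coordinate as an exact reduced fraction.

p = (-1/5, 5)

T1 = [1 0 0; 0 -1 0; 0 0 1]
T2·T1 = [1 0 0; -1 -1 0; 0 0 1]
T3·…·T1 = [17/13 12/13 0; 7/13 -5/13 0; 0 0 1]
det M = -1; M⁻¹ = [5/13 12/13 0; 7/13 -17/13 0; 0 0 1]
M⁻¹ · (283/65, -132/65)ᵀ = (-1/5, 5)ᵀ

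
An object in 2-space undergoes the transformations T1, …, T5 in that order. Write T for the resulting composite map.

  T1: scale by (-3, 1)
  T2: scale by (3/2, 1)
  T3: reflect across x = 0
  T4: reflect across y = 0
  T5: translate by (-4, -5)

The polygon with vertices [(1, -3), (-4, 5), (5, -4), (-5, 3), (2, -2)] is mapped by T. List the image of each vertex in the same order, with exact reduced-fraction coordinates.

image vertices: (1/2, -2), (-22, -10), (37/2, -1), (-53/2, -8), (5, -3)

T1 scale by (-3, 1): (1, -3) → (-3, -3); (-4, 5) → (12, 5); (5, -4) → (-15, -4); (-5, 3) → (15, 3); (2, -2) → (-6, -2)
T2 scale by (3/2, 1): (-3, -3) → (-9/2, -3); (12, 5) → (18, 5); (-15, -4) → (-45/2, -4); (15, 3) → (45/2, 3); (-6, -2) → (-9, -2)
T3 reflect across x = 0: (-9/2, -3) → (9/2, -3); (18, 5) → (-18, 5); (-45/2, -4) → (45/2, -4); (45/2, 3) → (-45/2, 3); (-9, -2) → (9, -2)
T4 reflect across y = 0: (9/2, -3) → (9/2, 3); (-18, 5) → (-18, -5); (45/2, -4) → (45/2, 4); (-45/2, 3) → (-45/2, -3); (9, -2) → (9, 2)
T5 translate by (-4, -5): (9/2, 3) → (1/2, -2); (-18, -5) → (-22, -10); (45/2, 4) → (37/2, -1); (-45/2, -3) → (-53/2, -8); (9, 2) → (5, -3)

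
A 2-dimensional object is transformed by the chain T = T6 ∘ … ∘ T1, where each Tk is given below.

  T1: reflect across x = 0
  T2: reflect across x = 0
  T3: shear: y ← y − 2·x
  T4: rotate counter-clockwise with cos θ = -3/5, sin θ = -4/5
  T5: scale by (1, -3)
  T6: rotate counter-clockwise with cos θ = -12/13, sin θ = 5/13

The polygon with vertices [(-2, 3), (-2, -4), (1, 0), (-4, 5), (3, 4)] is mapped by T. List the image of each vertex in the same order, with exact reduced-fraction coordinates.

T1 reflect across x = 0: (-2, 3) → (2, 3); (-2, -4) → (2, -4); (1, 0) → (-1, 0); (-4, 5) → (4, 5); (3, 4) → (-3, 4)
T2 reflect across x = 0: (2, 3) → (-2, 3); (2, -4) → (-2, -4); (-1, 0) → (1, 0); (4, 5) → (-4, 5); (-3, 4) → (3, 4)
T3 shear: y ← y − 2·x: (-2, 3) → (-2, 7); (-2, -4) → (-2, 0); (1, 0) → (1, -2); (-4, 5) → (-4, 13); (3, 4) → (3, -2)
T4 rotate counter-clockwise with cos θ = -3/5, sin θ = -4/5: (-2, 7) → (34/5, -13/5); (-2, 0) → (6/5, 8/5); (1, -2) → (-11/5, 2/5); (-4, 13) → (64/5, -23/5); (3, -2) → (-17/5, -6/5)
T5 scale by (1, -3): (34/5, -13/5) → (34/5, 39/5); (6/5, 8/5) → (6/5, -24/5); (-11/5, 2/5) → (-11/5, -6/5); (64/5, -23/5) → (64/5, 69/5); (-17/5, -6/5) → (-17/5, 18/5)
T6 rotate counter-clockwise with cos θ = -12/13, sin θ = 5/13: (34/5, 39/5) → (-603/65, -298/65); (6/5, -24/5) → (48/65, 318/65); (-11/5, -6/5) → (162/65, 17/65); (64/5, 69/5) → (-1113/65, -508/65); (-17/5, 18/5) → (114/65, -301/65)

image vertices: (-603/65, -298/65), (48/65, 318/65), (162/65, 17/65), (-1113/65, -508/65), (114/65, -301/65)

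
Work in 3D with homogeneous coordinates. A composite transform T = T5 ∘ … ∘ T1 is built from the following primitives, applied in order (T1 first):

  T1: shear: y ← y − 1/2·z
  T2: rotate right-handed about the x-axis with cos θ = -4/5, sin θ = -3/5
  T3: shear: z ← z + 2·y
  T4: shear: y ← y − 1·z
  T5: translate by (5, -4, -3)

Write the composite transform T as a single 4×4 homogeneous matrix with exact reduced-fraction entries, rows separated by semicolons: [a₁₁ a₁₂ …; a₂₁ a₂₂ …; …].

T = [1 0 0 5; 0 7/5 -1/2 -4; 0 -11/5 3/2 -3; 0 0 0 1]

T1 = [1 0 0 0; 0 1 -1/2 0; 0 0 1 0; 0 0 0 1]
T2·T1 = [1 0 0 0; 0 -4/5 1 0; 0 -3/5 -1/2 0; 0 0 0 1]
T3·…·T1 = [1 0 0 0; 0 -4/5 1 0; 0 -11/5 3/2 0; 0 0 0 1]
T4·…·T1 = [1 0 0 0; 0 7/5 -1/2 0; 0 -11/5 3/2 0; 0 0 0 1]
T5·…·T1 = [1 0 0 5; 0 7/5 -1/2 -4; 0 -11/5 3/2 -3; 0 0 0 1]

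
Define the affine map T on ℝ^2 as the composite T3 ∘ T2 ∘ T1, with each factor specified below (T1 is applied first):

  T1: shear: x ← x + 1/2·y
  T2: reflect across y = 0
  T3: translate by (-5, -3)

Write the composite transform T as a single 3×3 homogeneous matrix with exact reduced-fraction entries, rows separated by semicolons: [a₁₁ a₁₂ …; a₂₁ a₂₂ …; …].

T1 = [1 1/2 0; 0 1 0; 0 0 1]
T2·T1 = [1 1/2 0; 0 -1 0; 0 0 1]
T3·…·T1 = [1 1/2 -5; 0 -1 -3; 0 0 1]

T = [1 1/2 -5; 0 -1 -3; 0 0 1]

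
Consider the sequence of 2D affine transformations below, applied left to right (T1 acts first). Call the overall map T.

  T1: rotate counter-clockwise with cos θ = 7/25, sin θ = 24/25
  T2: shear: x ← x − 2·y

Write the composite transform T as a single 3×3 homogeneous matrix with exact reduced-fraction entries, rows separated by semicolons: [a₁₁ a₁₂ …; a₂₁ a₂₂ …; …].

T1 = [7/25 -24/25 0; 24/25 7/25 0; 0 0 1]
T2·T1 = [-41/25 -38/25 0; 24/25 7/25 0; 0 0 1]

T = [-41/25 -38/25 0; 24/25 7/25 0; 0 0 1]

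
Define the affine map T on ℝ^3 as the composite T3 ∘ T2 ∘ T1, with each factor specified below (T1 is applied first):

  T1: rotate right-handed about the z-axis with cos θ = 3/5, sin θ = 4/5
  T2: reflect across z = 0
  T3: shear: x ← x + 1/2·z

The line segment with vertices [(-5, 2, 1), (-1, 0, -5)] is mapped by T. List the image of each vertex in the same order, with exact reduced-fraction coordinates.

T1 rotate right-handed about the z-axis with cos θ = 3/5, sin θ = 4/5: (-5, 2, 1) → (-23/5, -14/5, 1); (-1, 0, -5) → (-3/5, -4/5, -5)
T2 reflect across z = 0: (-23/5, -14/5, 1) → (-23/5, -14/5, -1); (-3/5, -4/5, -5) → (-3/5, -4/5, 5)
T3 shear: x ← x + 1/2·z: (-23/5, -14/5, -1) → (-51/10, -14/5, -1); (-3/5, -4/5, 5) → (19/10, -4/5, 5)

image vertices: (-51/10, -14/5, -1), (19/10, -4/5, 5)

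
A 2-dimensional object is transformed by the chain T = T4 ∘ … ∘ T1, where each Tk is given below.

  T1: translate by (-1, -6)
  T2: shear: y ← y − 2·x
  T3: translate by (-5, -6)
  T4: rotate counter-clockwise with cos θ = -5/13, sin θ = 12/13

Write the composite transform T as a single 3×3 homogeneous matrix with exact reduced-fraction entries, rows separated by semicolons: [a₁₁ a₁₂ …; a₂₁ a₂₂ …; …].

T = [19/13 -12/13 150/13; 22/13 -5/13 -22/13; 0 0 1]

T1 = [1 0 -1; 0 1 -6; 0 0 1]
T2·T1 = [1 0 -1; -2 1 -4; 0 0 1]
T3·…·T1 = [1 0 -6; -2 1 -10; 0 0 1]
T4·…·T1 = [19/13 -12/13 150/13; 22/13 -5/13 -22/13; 0 0 1]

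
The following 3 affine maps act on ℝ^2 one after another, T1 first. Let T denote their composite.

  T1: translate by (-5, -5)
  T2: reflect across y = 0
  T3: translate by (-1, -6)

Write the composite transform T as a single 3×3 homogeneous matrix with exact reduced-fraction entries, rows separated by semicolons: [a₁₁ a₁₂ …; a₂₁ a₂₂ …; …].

T = [1 0 -6; 0 -1 -1; 0 0 1]

T1 = [1 0 -5; 0 1 -5; 0 0 1]
T2·T1 = [1 0 -5; 0 -1 5; 0 0 1]
T3·…·T1 = [1 0 -6; 0 -1 -1; 0 0 1]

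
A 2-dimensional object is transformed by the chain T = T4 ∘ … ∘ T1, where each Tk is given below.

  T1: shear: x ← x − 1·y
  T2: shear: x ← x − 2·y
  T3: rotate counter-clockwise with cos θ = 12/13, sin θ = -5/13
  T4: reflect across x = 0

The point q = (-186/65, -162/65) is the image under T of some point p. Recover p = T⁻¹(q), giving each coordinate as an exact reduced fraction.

p = (0, -6/5)

T1 = [1 -1 0; 0 1 0; 0 0 1]
T2·T1 = [1 -3 0; 0 1 0; 0 0 1]
T3·…·T1 = [12/13 -31/13 0; -5/13 27/13 0; 0 0 1]
T4·…·T1 = [-12/13 31/13 0; -5/13 27/13 0; 0 0 1]
det M = -1; M⁻¹ = [-27/13 31/13 0; -5/13 12/13 0; 0 0 1]
M⁻¹ · (-186/65, -162/65)ᵀ = (0, -6/5)ᵀ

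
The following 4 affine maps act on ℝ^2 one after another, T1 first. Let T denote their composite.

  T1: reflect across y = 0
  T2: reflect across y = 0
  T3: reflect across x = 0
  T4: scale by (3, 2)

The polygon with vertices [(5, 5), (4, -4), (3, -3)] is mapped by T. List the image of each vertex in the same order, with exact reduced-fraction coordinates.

image vertices: (-15, 10), (-12, -8), (-9, -6)

T1 reflect across y = 0: (5, 5) → (5, -5); (4, -4) → (4, 4); (3, -3) → (3, 3)
T2 reflect across y = 0: (5, -5) → (5, 5); (4, 4) → (4, -4); (3, 3) → (3, -3)
T3 reflect across x = 0: (5, 5) → (-5, 5); (4, -4) → (-4, -4); (3, -3) → (-3, -3)
T4 scale by (3, 2): (-5, 5) → (-15, 10); (-4, -4) → (-12, -8); (-3, -3) → (-9, -6)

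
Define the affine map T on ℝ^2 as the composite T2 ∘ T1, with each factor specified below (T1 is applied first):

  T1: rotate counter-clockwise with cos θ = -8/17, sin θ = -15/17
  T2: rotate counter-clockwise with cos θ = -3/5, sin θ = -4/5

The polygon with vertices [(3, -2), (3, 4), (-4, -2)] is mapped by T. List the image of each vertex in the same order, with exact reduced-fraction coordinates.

image vertices: (46/85, 303/85), (-416/85, 87/85), (298/85, -236/85)

T1 rotate counter-clockwise with cos θ = -8/17, sin θ = -15/17: (3, -2) → (-54/17, -29/17); (3, 4) → (36/17, -77/17); (-4, -2) → (2/17, 76/17)
T2 rotate counter-clockwise with cos θ = -3/5, sin θ = -4/5: (-54/17, -29/17) → (46/85, 303/85); (36/17, -77/17) → (-416/85, 87/85); (2/17, 76/17) → (298/85, -236/85)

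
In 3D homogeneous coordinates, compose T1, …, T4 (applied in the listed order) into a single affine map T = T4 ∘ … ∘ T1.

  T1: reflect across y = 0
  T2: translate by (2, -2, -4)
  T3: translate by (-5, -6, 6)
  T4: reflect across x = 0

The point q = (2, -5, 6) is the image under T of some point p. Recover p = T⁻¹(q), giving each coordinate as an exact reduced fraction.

T1 = [1 0 0 0; 0 -1 0 0; 0 0 1 0; 0 0 0 1]
T2·T1 = [1 0 0 2; 0 -1 0 -2; 0 0 1 -4; 0 0 0 1]
T3·…·T1 = [1 0 0 -3; 0 -1 0 -8; 0 0 1 2; 0 0 0 1]
T4·…·T1 = [-1 0 0 3; 0 -1 0 -8; 0 0 1 2; 0 0 0 1]
det M = 1; M⁻¹ = [-1 0 0 3; 0 -1 0 -8; 0 0 1 -2; 0 0 0 1]
M⁻¹ · (2, -5, 6)ᵀ = (1, -3, 4)ᵀ

p = (1, -3, 4)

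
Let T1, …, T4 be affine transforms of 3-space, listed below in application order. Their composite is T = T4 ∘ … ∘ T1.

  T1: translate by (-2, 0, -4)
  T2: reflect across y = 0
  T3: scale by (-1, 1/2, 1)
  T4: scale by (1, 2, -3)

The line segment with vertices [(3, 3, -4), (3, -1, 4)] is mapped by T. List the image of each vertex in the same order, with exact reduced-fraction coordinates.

T1 translate by (-2, 0, -4): (3, 3, -4) → (1, 3, -8); (3, -1, 4) → (1, -1, 0)
T2 reflect across y = 0: (1, 3, -8) → (1, -3, -8); (1, -1, 0) → (1, 1, 0)
T3 scale by (-1, 1/2, 1): (1, -3, -8) → (-1, -3/2, -8); (1, 1, 0) → (-1, 1/2, 0)
T4 scale by (1, 2, -3): (-1, -3/2, -8) → (-1, -3, 24); (-1, 1/2, 0) → (-1, 1, 0)

image vertices: (-1, -3, 24), (-1, 1, 0)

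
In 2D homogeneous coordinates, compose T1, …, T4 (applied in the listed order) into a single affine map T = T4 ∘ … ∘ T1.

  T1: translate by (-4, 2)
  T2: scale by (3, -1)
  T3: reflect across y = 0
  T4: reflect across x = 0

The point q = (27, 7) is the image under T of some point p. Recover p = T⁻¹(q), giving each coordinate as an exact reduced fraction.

p = (-5, 5)

T1 = [1 0 -4; 0 1 2; 0 0 1]
T2·T1 = [3 0 -12; 0 -1 -2; 0 0 1]
T3·…·T1 = [3 0 -12; 0 1 2; 0 0 1]
T4·…·T1 = [-3 0 12; 0 1 2; 0 0 1]
det M = -3; M⁻¹ = [-1/3 0 4; 0 1 -2; 0 0 1]
M⁻¹ · (27, 7)ᵀ = (-5, 5)ᵀ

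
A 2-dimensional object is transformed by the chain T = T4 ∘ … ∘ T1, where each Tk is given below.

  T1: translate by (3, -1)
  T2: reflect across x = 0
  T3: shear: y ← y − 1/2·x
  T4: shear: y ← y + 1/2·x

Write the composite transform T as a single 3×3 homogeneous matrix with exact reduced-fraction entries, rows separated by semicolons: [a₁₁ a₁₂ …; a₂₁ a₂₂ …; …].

T = [-1 0 -3; 0 1 -1; 0 0 1]

T1 = [1 0 3; 0 1 -1; 0 0 1]
T2·T1 = [-1 0 -3; 0 1 -1; 0 0 1]
T3·…·T1 = [-1 0 -3; 1/2 1 1/2; 0 0 1]
T4·…·T1 = [-1 0 -3; 0 1 -1; 0 0 1]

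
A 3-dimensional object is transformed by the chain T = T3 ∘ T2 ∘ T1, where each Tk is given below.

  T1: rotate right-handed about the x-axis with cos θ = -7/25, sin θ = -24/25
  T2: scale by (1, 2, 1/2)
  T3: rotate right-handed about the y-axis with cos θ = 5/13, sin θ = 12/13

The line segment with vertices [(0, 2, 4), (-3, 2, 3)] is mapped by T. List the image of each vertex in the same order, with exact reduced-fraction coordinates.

T1 rotate right-handed about the x-axis with cos θ = -7/25, sin θ = -24/25: (0, 2, 4) → (0, 82/25, -76/25); (-3, 2, 3) → (-3, 58/25, -69/25)
T2 scale by (1, 2, 1/2): (0, 82/25, -76/25) → (0, 164/25, -38/25); (-3, 58/25, -69/25) → (-3, 116/25, -69/50)
T3 rotate right-handed about the y-axis with cos θ = 5/13, sin θ = 12/13: (0, 164/25, -38/25) → (-456/325, 164/25, -38/65); (-3, 116/25, -69/50) → (-789/325, 116/25, 291/130)

image vertices: (-456/325, 164/25, -38/65), (-789/325, 116/25, 291/130)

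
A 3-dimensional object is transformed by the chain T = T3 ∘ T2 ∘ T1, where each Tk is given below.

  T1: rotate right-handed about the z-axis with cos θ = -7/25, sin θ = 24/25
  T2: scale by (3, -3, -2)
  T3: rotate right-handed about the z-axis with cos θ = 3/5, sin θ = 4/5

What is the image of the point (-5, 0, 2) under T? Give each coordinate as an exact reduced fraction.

T(p) = (-9, 12, -4)

T1 rotate right-handed about the z-axis with cos θ = -7/25, sin θ = 24/25: (-5, 0, 2) → (7/5, -24/5, 2)
T2 scale by (3, -3, -2): (7/5, -24/5, 2) → (21/5, 72/5, -4)
T3 rotate right-handed about the z-axis with cos θ = 3/5, sin θ = 4/5: (21/5, 72/5, -4) → (-9, 12, -4)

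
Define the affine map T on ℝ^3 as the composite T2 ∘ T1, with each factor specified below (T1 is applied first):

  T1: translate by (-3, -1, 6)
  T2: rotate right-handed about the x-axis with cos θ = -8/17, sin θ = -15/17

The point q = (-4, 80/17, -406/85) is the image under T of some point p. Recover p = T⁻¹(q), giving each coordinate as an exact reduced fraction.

T1 = [1 0 0 -3; 0 1 0 -1; 0 0 1 6; 0 0 0 1]
T2·T1 = [1 0 0 -3; 0 -8/17 15/17 98/17; 0 -15/17 -8/17 -33/17; 0 0 0 1]
det M = 1; M⁻¹ = [1 0 0 3; 0 -8/17 -15/17 1; 0 15/17 -8/17 -6; 0 0 0 1]
M⁻¹ · (-4, 80/17, -406/85)ᵀ = (-1, 3, 2/5)ᵀ

p = (-1, 3, 2/5)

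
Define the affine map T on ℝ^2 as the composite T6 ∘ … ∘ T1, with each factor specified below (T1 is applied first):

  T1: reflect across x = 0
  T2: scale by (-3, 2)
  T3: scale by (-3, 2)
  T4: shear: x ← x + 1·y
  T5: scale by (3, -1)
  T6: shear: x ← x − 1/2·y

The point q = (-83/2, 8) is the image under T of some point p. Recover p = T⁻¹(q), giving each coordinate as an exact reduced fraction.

p = (1/2, -2)

T1 = [-1 0 0; 0 1 0; 0 0 1]
T2·T1 = [3 0 0; 0 2 0; 0 0 1]
T3·…·T1 = [-9 0 0; 0 4 0; 0 0 1]
T4·…·T1 = [-9 4 0; 0 4 0; 0 0 1]
T5·…·T1 = [-27 12 0; 0 -4 0; 0 0 1]
T6·…·T1 = [-27 14 0; 0 -4 0; 0 0 1]
det M = 108; M⁻¹ = [-1/27 -7/54 0; 0 -1/4 0; 0 0 1]
M⁻¹ · (-83/2, 8)ᵀ = (1/2, -2)ᵀ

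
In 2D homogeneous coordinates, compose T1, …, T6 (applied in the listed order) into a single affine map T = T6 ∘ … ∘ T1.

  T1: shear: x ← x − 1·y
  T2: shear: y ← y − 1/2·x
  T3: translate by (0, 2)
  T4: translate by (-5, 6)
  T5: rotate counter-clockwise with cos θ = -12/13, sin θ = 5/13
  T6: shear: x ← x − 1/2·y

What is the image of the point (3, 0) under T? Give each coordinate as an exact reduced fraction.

T(p) = (71/26, -88/13)

T1 shear: x ← x − 1·y: (3, 0) → (3, 0)
T2 shear: y ← y − 1/2·x: (3, 0) → (3, -3/2)
T3 translate by (0, 2): (3, -3/2) → (3, 1/2)
T4 translate by (-5, 6): (3, 1/2) → (-2, 13/2)
T5 rotate counter-clockwise with cos θ = -12/13, sin θ = 5/13: (-2, 13/2) → (-17/26, -88/13)
T6 shear: x ← x − 1/2·y: (-17/26, -88/13) → (71/26, -88/13)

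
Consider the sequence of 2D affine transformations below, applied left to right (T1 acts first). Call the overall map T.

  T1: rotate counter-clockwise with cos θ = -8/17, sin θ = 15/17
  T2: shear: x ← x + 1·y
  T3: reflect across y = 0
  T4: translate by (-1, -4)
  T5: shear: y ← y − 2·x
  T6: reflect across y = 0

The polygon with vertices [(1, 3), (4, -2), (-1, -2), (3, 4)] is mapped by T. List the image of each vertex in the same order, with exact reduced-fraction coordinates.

T1 rotate counter-clockwise with cos θ = -8/17, sin θ = 15/17: (1, 3) → (-53/17, -9/17); (4, -2) → (-2/17, 76/17); (-1, -2) → (38/17, 1/17); (3, 4) → (-84/17, 13/17)
T2 shear: x ← x + 1·y: (-53/17, -9/17) → (-62/17, -9/17); (-2/17, 76/17) → (74/17, 76/17); (38/17, 1/17) → (39/17, 1/17); (-84/17, 13/17) → (-71/17, 13/17)
T3 reflect across y = 0: (-62/17, -9/17) → (-62/17, 9/17); (74/17, 76/17) → (74/17, -76/17); (39/17, 1/17) → (39/17, -1/17); (-71/17, 13/17) → (-71/17, -13/17)
T4 translate by (-1, -4): (-62/17, 9/17) → (-79/17, -59/17); (74/17, -76/17) → (57/17, -144/17); (39/17, -1/17) → (22/17, -69/17); (-71/17, -13/17) → (-88/17, -81/17)
T5 shear: y ← y − 2·x: (-79/17, -59/17) → (-79/17, 99/17); (57/17, -144/17) → (57/17, -258/17); (22/17, -69/17) → (22/17, -113/17); (-88/17, -81/17) → (-88/17, 95/17)
T6 reflect across y = 0: (-79/17, 99/17) → (-79/17, -99/17); (57/17, -258/17) → (57/17, 258/17); (22/17, -113/17) → (22/17, 113/17); (-88/17, 95/17) → (-88/17, -95/17)

image vertices: (-79/17, -99/17), (57/17, 258/17), (22/17, 113/17), (-88/17, -95/17)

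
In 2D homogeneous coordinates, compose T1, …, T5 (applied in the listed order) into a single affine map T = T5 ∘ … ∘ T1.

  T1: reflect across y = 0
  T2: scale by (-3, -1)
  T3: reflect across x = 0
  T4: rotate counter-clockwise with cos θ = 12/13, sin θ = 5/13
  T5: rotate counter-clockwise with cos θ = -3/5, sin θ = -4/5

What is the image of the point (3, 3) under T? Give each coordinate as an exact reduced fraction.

T1 reflect across y = 0: (3, 3) → (3, -3)
T2 scale by (-3, -1): (3, -3) → (-9, 3)
T3 reflect across x = 0: (-9, 3) → (9, 3)
T4 rotate counter-clockwise with cos θ = 12/13, sin θ = 5/13: (9, 3) → (93/13, 81/13)
T5 rotate counter-clockwise with cos θ = -3/5, sin θ = -4/5: (93/13, 81/13) → (9/13, -123/13)

T(p) = (9/13, -123/13)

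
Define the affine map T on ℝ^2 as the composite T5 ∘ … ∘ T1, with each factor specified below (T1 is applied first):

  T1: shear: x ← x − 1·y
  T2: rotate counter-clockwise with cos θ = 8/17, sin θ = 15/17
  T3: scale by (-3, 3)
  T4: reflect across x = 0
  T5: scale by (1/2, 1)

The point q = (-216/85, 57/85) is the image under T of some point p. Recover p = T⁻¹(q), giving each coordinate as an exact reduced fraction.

p = (1, 8/5)

T1 = [1 -1 0; 0 1 0; 0 0 1]
T2·T1 = [8/17 -23/17 0; 15/17 -7/17 0; 0 0 1]
T3·…·T1 = [-24/17 69/17 0; 45/17 -21/17 0; 0 0 1]
T4·…·T1 = [24/17 -69/17 0; 45/17 -21/17 0; 0 0 1]
T5·…·T1 = [12/17 -69/34 0; 45/17 -21/17 0; 0 0 1]
det M = 9/2; M⁻¹ = [-14/51 23/51 0; -10/17 8/51 0; 0 0 1]
M⁻¹ · (-216/85, 57/85)ᵀ = (1, 8/5)ᵀ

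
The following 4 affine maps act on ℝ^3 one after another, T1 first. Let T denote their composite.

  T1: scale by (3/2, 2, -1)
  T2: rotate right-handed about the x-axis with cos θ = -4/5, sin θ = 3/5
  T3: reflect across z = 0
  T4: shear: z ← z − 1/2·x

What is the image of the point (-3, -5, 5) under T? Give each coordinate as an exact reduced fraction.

T(p) = (-9/2, 11, 17/4)

T1 scale by (3/2, 2, -1): (-3, -5, 5) → (-9/2, -10, -5)
T2 rotate right-handed about the x-axis with cos θ = -4/5, sin θ = 3/5: (-9/2, -10, -5) → (-9/2, 11, -2)
T3 reflect across z = 0: (-9/2, 11, -2) → (-9/2, 11, 2)
T4 shear: z ← z − 1/2·x: (-9/2, 11, 2) → (-9/2, 11, 17/4)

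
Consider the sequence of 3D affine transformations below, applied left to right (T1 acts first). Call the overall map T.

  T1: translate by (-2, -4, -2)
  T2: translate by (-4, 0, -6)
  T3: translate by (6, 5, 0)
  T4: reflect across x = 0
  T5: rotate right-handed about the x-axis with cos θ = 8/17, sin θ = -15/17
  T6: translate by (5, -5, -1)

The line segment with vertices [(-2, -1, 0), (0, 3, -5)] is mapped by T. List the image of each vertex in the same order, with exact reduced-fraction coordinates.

T1 translate by (-2, -4, -2): (-2, -1, 0) → (-4, -5, -2); (0, 3, -5) → (-2, -1, -7)
T2 translate by (-4, 0, -6): (-4, -5, -2) → (-8, -5, -8); (-2, -1, -7) → (-6, -1, -13)
T3 translate by (6, 5, 0): (-8, -5, -8) → (-2, 0, -8); (-6, -1, -13) → (0, 4, -13)
T4 reflect across x = 0: (-2, 0, -8) → (2, 0, -8); (0, 4, -13) → (0, 4, -13)
T5 rotate right-handed about the x-axis with cos θ = 8/17, sin θ = -15/17: (2, 0, -8) → (2, -120/17, -64/17); (0, 4, -13) → (0, -163/17, -164/17)
T6 translate by (5, -5, -1): (2, -120/17, -64/17) → (7, -205/17, -81/17); (0, -163/17, -164/17) → (5, -248/17, -181/17)

image vertices: (7, -205/17, -81/17), (5, -248/17, -181/17)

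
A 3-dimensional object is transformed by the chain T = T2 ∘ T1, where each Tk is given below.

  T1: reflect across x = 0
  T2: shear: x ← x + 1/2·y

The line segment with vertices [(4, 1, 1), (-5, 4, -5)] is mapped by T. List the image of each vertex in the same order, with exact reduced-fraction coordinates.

T1 reflect across x = 0: (4, 1, 1) → (-4, 1, 1); (-5, 4, -5) → (5, 4, -5)
T2 shear: x ← x + 1/2·y: (-4, 1, 1) → (-7/2, 1, 1); (5, 4, -5) → (7, 4, -5)

image vertices: (-7/2, 1, 1), (7, 4, -5)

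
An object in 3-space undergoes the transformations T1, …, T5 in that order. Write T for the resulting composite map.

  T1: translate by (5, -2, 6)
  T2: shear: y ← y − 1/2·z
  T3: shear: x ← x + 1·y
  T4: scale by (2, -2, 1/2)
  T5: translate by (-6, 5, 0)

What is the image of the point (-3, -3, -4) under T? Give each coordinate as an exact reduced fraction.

T(p) = (-14, 17, 1)

T1 translate by (5, -2, 6): (-3, -3, -4) → (2, -5, 2)
T2 shear: y ← y − 1/2·z: (2, -5, 2) → (2, -6, 2)
T3 shear: x ← x + 1·y: (2, -6, 2) → (-4, -6, 2)
T4 scale by (2, -2, 1/2): (-4, -6, 2) → (-8, 12, 1)
T5 translate by (-6, 5, 0): (-8, 12, 1) → (-14, 17, 1)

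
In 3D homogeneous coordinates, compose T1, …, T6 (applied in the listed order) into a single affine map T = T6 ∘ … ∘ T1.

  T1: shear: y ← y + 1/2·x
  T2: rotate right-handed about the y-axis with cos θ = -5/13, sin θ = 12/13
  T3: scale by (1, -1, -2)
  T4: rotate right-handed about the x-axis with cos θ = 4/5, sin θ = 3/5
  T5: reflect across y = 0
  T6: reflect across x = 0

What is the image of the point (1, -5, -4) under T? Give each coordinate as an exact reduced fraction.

T1 shear: y ← y + 1/2·x: (1, -5, -4) → (1, -9/2, -4)
T2 rotate right-handed about the y-axis with cos θ = -5/13, sin θ = 12/13: (1, -9/2, -4) → (-53/13, -9/2, 8/13)
T3 scale by (1, -1, -2): (-53/13, -9/2, 8/13) → (-53/13, 9/2, -16/13)
T4 rotate right-handed about the x-axis with cos θ = 4/5, sin θ = 3/5: (-53/13, 9/2, -16/13) → (-53/13, 282/65, 223/130)
T5 reflect across y = 0: (-53/13, 282/65, 223/130) → (-53/13, -282/65, 223/130)
T6 reflect across x = 0: (-53/13, -282/65, 223/130) → (53/13, -282/65, 223/130)

T(p) = (53/13, -282/65, 223/130)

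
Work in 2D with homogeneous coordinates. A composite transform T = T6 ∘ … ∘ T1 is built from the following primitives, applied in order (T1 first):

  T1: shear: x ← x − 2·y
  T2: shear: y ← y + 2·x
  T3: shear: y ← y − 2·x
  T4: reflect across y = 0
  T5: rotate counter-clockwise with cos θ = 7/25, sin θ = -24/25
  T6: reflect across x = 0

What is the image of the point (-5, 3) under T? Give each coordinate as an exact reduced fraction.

T1 shear: x ← x − 2·y: (-5, 3) → (-11, 3)
T2 shear: y ← y + 2·x: (-11, 3) → (-11, -19)
T3 shear: y ← y − 2·x: (-11, -19) → (-11, 3)
T4 reflect across y = 0: (-11, 3) → (-11, -3)
T5 rotate counter-clockwise with cos θ = 7/25, sin θ = -24/25: (-11, -3) → (-149/25, 243/25)
T6 reflect across x = 0: (-149/25, 243/25) → (149/25, 243/25)

T(p) = (149/25, 243/25)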